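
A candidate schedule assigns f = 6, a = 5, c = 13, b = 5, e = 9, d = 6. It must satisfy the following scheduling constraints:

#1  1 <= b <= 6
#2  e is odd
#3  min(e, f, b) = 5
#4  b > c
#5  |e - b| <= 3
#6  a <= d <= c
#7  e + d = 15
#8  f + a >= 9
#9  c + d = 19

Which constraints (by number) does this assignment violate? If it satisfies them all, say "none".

#1 b = 5 lies in [1, 6] — holds.
#2 e = 9 is odd — holds.
#3 min(9, 6, 5) = 5 — holds.
#4 b = 5, c = 13; 5 ≤ 13 (want >) — does not hold.
#5 |9 - 5| = 4; 4 > 3, exceeds bound 3 — does not hold.
#6 values 5 <= 6 <= 13 — holds.
#7 e + d = 9 + 6 = 15 — holds.
#8 f + a = 6 + 5 = 11; 11 ≥ 9 — holds.
#9 c + d = 13 + 6 = 19 — holds.

Constraints 4 and 5 do not hold.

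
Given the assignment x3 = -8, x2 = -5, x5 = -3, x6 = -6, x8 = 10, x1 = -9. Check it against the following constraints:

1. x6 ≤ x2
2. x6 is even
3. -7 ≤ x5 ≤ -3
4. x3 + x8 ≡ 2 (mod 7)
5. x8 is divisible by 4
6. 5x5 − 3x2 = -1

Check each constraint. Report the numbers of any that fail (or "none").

1. x6 = -6, x2 = -5; -6 ≤ -5  holds
2. x6 = -6 is even  holds
3. x5 = -3 lies in [-7, -3]  holds
4. x3 + x8 = 2; 2 mod 7 = 2  holds
5. 10 = 4×2 + 2, so 4 does not divide 10  fails
6. 5x5 − 3x2 = 5(-3) − 3(-5) = 0, not -1  fails

Constraints 5 and 6 are violated.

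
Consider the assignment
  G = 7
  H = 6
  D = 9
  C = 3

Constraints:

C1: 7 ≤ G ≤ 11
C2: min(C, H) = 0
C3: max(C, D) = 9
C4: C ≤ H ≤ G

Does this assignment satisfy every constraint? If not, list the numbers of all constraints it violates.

Constraint 2 is violated.

C1: G = 7 lies in [7, 11] — satisfied.
C2: min(3, 6) = 3, not 0 — violated.
C3: max(3, 9) = 9 — satisfied.
C4: values 3 ≤ 6 ≤ 7 — satisfied.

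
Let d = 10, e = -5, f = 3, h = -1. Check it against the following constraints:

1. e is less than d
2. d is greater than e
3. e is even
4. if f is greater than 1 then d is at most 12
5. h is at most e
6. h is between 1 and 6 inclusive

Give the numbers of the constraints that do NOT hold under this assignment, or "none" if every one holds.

1. e = -5, d = 10; -5 < 10 — satisfied.
2. d = 10, e = -5; 10 > -5 — satisfied.
3. e = -5 is odd — violated.
4. f = 3 > 1, so we need d ≤ 12; d = 10 ≤ 12 — satisfied.
5. h = -1, e = -5; -1 > -5 (want ≤) — violated.
6. h = -1 is outside [1, 6] — violated.

Constraints 3, 5, and 6 are violated.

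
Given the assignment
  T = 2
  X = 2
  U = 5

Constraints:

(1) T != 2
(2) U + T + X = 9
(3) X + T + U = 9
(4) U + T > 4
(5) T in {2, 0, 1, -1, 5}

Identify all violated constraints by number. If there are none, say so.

(1) T = 2, but 2 is required to differ — fails.
(2) U + T + X = 5 + 2 + 2 = 9 — holds.
(3) X + T + U = 2 + 2 + 5 = 9 — holds.
(4) U + T = 5 + 2 = 7; 7 > 4 — holds.
(5) T = 2 is in {2, 0, 1, -1, 5} — holds.

Constraint 1 does not hold.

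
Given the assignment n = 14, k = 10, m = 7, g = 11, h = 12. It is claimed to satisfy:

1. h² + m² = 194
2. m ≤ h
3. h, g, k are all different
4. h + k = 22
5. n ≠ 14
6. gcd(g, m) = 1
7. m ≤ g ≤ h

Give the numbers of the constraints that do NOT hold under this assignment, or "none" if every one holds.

The assignment fails constraints 1, 5.

1. h² + m² = 12² + 7² = 144 + 49 = 193, not 194  false
2. m = 7, h = 12; 7 ≤ 12  true
3. values 12, 11, 10 are pairwise distinct  true
4. h + k = 12 + 10 = 22  true
5. n = 14, but 14 is required to differ  false
6. gcd(11, 7) = 1  true
7. values 7 ≤ 11 ≤ 12  true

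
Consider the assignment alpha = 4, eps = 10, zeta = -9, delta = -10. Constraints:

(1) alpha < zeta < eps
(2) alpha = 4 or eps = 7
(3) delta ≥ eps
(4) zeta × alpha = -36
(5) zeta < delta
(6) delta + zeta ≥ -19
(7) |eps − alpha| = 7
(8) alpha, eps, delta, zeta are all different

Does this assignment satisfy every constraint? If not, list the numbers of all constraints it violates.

(1) values 4, -9, 10; alpha = 4 is not < zeta = -9 — violated.
(2) alpha = 4 = 4 (first disjunct) — OK.
(3) delta = -10, eps = 10; -10 < 10 (want ≥) — violated.
(4) zeta × alpha = -9 × 4 = -36 — OK.
(5) zeta = -9, delta = -10; -9 ≥ -10 (want <) — violated.
(6) delta + zeta = -10 + (-9) = -19; -19 ≥ -19 — OK.
(7) |10 − 4| = 6, not 7 — violated.
(8) values 4, 10, -10, -9 are pairwise distinct — OK.

No — constraints 1, 3, 5, and 7 are not satisfied.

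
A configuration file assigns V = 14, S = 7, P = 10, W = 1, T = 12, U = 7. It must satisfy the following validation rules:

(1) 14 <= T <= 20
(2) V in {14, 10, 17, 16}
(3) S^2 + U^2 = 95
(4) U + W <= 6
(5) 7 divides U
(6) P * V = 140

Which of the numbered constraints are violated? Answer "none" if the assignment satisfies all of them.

(1) T = 12 is outside [14, 20]  FAIL
(2) V = 14 is in {14, 10, 17, 16}  OK
(3) S^2 + U^2 = 7^2 + 7^2 = 49 + 49 = 98, not 95  FAIL
(4) U + W = 7 + 1 = 8; 8 > 6, bound 6 not met  FAIL
(5) 7 / 7 = 1, so 7 divides 7  OK
(6) P * V = 10 * 14 = 140  OK

Constraints 1, 3, 4 do not hold.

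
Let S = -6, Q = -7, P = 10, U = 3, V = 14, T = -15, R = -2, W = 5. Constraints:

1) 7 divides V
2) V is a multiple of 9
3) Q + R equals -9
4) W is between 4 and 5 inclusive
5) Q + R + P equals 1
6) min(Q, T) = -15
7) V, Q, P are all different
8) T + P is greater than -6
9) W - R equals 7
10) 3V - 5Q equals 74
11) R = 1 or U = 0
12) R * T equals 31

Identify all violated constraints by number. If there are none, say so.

Constraints 2, 10, 11, and 12 do not hold.

1) 14 / 7 = 2, so 7 divides 14 — holds.
2) 14 = 9*1 + 5, so 9 does not divide 14 — does not hold.
3) Q + R = -7 + (-2) = -9 — holds.
4) W = 5 lies in [4, 5] — holds.
5) Q + R + P = -7 + (-2) + 10 = 1 — holds.
6) min(-7, -15) = -15 — holds.
7) values 14, -7, 10 are pairwise distinct — holds.
8) T + P = -15 + 10 = -5; -5 > -6 — holds.
9) W - R = 5 - (-2) = 7 — holds.
10) 3V - 5Q = 3(14) - 5(-7) = 77, not 74 — does not hold.
11) R = -2 ≠ 1 and U = 3 ≠ 0; both disjuncts false — does not hold.
12) R * T = -2 * (-15) = 30, not 31 — does not hold.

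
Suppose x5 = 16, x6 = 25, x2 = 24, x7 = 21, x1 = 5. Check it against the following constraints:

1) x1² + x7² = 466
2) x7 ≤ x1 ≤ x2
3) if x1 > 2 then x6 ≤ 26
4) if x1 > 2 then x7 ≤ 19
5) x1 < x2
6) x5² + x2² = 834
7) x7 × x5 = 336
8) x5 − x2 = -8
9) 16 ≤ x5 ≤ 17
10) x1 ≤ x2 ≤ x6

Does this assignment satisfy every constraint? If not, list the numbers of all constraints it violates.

1) x1² + x7² = 5² + 21² = 25 + 441 = 466 — OK.
2) values 21, 5, 24; x7 = 21 is not ≤ x1 = 5 — violated.
3) x1 = 5 > 2, so we need x6 ≤ 26; x6 = 25 ≤ 26 — OK.
4) x1 = 5 > 2, so we need x7 ≤ 19; but x7 = 21 > 19 — violated.
5) x1 = 5, x2 = 24; 5 < 24 — OK.
6) x5² + x2² = 16² + 24² = 256 + 576 = 832, not 834 — violated.
7) x7 × x5 = 21 × 16 = 336 — OK.
8) x5 − x2 = 16 − 24 = -8 — OK.
9) x5 = 16 lies in [16, 17] — OK.
10) values 5 ≤ 24 ≤ 25 — OK.

No — constraints 2, 4, and 6 are not satisfied.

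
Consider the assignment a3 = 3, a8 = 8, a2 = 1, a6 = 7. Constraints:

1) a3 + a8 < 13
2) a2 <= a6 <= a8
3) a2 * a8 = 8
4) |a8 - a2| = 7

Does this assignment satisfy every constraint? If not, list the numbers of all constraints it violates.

The assignment satisfies every constraint.

1) a3 + a8 = 3 + 8 = 11; 11 < 13 — OK.
2) values 1 <= 7 <= 8 — OK.
3) a2 * a8 = 1 * 8 = 8 — OK.
4) |8 - 1| = 7 — OK.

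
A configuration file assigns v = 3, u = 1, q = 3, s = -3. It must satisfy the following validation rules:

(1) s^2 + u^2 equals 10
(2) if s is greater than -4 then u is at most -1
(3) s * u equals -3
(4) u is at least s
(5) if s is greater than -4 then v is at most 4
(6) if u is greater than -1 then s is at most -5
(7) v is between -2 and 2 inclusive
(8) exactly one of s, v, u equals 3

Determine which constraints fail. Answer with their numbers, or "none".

(1) s^2 + u^2 = (-3)^2 + 1^2 = 9 + 1 = 10 — holds.
(2) s = -3 > -4, so we need u ≤ -1; but u = 1 > -1 — does not hold.
(3) s * u = -3 * 1 = -3 — holds.
(4) u = 1, s = -3; 1 ≥ -3 — holds.
(5) s = -3 > -4, so we need v ≤ 4; v = 3 ≤ 4 — holds.
(6) u = 1 > -1, so we need s ≤ -5; but s = -3 > -5 — does not hold.
(7) v = 3 is outside [-2, 2] — does not hold.
(8) s=-3, v=3, u=1; 1 of them equals 3 — holds.

Violated: 2, 6, and 7.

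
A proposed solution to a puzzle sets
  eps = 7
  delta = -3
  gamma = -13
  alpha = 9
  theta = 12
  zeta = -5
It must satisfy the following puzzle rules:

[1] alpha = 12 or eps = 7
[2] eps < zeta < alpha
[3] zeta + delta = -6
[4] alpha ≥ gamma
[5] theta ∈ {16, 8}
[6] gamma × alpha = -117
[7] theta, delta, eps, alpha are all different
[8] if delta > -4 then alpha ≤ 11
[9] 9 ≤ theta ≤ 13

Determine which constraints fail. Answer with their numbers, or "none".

[1] alpha = 9 ≠ 12, but eps = 7 = 7 (second disjunct)  ✔
[2] values 7, -5, 9; eps = 7 is not < zeta = -5  ✘
[3] zeta + delta = -5 + (-3) = -8, not -6  ✘
[4] alpha = 9, gamma = -13; 9 ≥ -13  ✔
[5] theta = 12 is not in {16, 8}  ✘
[6] gamma × alpha = -13 × 9 = -117  ✔
[7] values 12, -3, 7, 9 are pairwise distinct  ✔
[8] delta = -3 > -4, so we need alpha ≤ 11; alpha = 9 ≤ 11  ✔
[9] theta = 12 lies in [9, 13]  ✔

Constraints 2, 3, and 5 do not hold.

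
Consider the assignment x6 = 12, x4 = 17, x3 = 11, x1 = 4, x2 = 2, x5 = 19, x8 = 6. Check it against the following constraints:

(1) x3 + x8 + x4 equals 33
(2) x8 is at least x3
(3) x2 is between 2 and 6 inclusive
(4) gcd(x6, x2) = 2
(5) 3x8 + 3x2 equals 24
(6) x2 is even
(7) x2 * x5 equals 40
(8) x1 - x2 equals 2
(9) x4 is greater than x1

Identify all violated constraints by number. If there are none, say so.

Constraints 1, 2, and 7 do not hold.

(1) x3 + x8 + x4 = 11 + 6 + 17 = 34, not 33 — violated.
(2) x8 = 6, x3 = 11; 6 < 11 (want ≥) — violated.
(3) x2 = 2 lies in [2, 6] — satisfied.
(4) gcd(12, 2) = 2 — satisfied.
(5) 3x8 + 3x2 = 3(6) + 3(2) = 24 — satisfied.
(6) x2 = 2 is even — satisfied.
(7) x2 * x5 = 2 * 19 = 38, not 40 — violated.
(8) x1 - x2 = 4 - 2 = 2 — satisfied.
(9) x4 = 17, x1 = 4; 17 > 4 — satisfied.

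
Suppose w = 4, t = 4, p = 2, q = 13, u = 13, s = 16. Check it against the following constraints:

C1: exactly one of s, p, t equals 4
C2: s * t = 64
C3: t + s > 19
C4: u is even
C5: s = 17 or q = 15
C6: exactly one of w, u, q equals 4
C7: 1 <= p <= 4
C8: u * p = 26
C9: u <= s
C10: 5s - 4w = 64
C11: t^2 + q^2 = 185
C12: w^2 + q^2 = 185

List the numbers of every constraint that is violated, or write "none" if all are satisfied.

C1: s=16, p=2, t=4; 1 of them equals 4 — satisfied.
C2: s * t = 16 * 4 = 64 — satisfied.
C3: t + s = 4 + 16 = 20; 20 > 19 — satisfied.
C4: u = 13 is odd — violated.
C5: s = 16 ≠ 17 and q = 13 ≠ 15; both disjuncts false — violated.
C6: w=4, u=13, q=13; 1 of them equals 4 — satisfied.
C7: p = 2 lies in [1, 4] — satisfied.
C8: u * p = 13 * 2 = 26 — satisfied.
C9: u = 13, s = 16; 13 ≤ 16 — satisfied.
C10: 5s - 4w = 5(16) - 4(4) = 64 — satisfied.
C11: t^2 + q^2 = 4^2 + 13^2 = 16 + 169 = 185 — satisfied.
C12: w^2 + q^2 = 4^2 + 13^2 = 16 + 169 = 185 — satisfied.

Constraints 4 and 5 do not hold.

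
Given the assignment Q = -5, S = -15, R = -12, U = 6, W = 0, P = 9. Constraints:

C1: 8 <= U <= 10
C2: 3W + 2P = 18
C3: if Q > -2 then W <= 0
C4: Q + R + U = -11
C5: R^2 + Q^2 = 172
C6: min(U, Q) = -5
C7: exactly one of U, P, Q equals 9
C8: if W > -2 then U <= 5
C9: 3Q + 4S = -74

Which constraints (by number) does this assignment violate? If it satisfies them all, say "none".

C1: U = 6 is outside [8, 10]  FAIL
C2: 3W + 2P = 3(0) + 2(9) = 18  OK
C3: Q = -5, not > -2; antecedent false, conditional vacuously true  OK
C4: Q + R + U = -5 + (-12) + 6 = -11  OK
C5: R^2 + Q^2 = (-12)^2 + (-5)^2 = 144 + 25 = 169, not 172  FAIL
C6: min(6, -5) = -5  OK
C7: U=6, P=9, Q=-5; 1 of them equals 9  OK
C8: W = 0 > -2, so we need U ≤ 5; but U = 6 > 5  FAIL
C9: 3Q + 4S = 3(-5) + 4(-15) = -75, not -74  FAIL

Constraints 1, 5, 8, and 9 are violated.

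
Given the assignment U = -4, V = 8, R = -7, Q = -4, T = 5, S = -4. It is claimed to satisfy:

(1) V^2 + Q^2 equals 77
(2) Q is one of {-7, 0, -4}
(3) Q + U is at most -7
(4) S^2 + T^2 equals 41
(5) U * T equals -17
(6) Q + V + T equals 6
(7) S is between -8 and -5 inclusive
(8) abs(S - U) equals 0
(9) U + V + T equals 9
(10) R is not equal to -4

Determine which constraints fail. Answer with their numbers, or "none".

Constraints 1, 5, 6, and 7 do not hold.

(1) V^2 + Q^2 = 8^2 + (-4)^2 = 64 + 16 = 80, not 77 — fails.
(2) Q = -4 is in {-7, 0, -4} — holds.
(3) Q + U = -4 + (-4) = -8; -8 ≤ -7 — holds.
(4) S^2 + T^2 = (-4)^2 + 5^2 = 16 + 25 = 41 — holds.
(5) U * T = -4 * 5 = -20, not -17 — fails.
(6) Q + V + T = -4 + 8 + 5 = 9, not 6 — fails.
(7) S = -4 is outside [-8, -5] — fails.
(8) abs(-4 - (-4)) = 0 — holds.
(9) U + V + T = -4 + 8 + 5 = 9 — holds.
(10) R = -7, and -7 ≠ -4 — holds.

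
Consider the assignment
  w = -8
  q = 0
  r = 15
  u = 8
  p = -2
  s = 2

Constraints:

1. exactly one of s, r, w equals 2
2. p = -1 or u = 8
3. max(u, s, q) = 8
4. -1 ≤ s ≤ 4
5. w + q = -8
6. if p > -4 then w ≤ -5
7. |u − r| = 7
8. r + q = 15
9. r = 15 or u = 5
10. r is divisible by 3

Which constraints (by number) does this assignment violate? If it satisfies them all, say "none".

None — every constraint holds.

1. s=2, r=15, w=-8; 1 of them equals 2 — holds.
2. p = -2 ≠ -1, but u = 8 = 8 (second disjunct) — holds.
3. max(8, 2, 0) = 8 — holds.
4. s = 2 lies in [-1, 4] — holds.
5. w + q = -8 + 0 = -8 — holds.
6. p = -2 > -4, so we need w ≤ -5; w = -8 ≤ -5 — holds.
7. |8 − 15| = 7 — holds.
8. r + q = 15 + 0 = 15 — holds.
9. r = 15 = 15 (first disjunct) — holds.
10. 15 / 3 = 5, so 3 divides 15 — holds.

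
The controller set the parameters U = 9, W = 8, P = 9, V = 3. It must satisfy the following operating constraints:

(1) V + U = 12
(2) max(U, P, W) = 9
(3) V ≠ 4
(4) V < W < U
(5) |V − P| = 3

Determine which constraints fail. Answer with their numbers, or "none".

(1) V + U = 3 + 9 = 12 — OK.
(2) max(9, 9, 8) = 9 — OK.
(3) V = 3, and 3 ≠ 4 — OK.
(4) values 3 < 8 < 9 — OK.
(5) |3 − 9| = 6, not 3 — violated.

The assignment fails constraint 5.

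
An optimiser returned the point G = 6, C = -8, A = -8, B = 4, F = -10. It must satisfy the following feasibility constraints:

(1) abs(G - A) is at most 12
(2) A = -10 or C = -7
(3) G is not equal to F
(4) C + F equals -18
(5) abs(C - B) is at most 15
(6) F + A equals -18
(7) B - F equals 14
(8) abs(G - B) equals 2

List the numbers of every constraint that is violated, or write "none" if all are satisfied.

Constraints 1, 2 do not hold.

(1) abs(6 - (-8)) = 14; 14 > 12, exceeds bound 12 — violated.
(2) A = -8 ≠ -10 and C = -8 ≠ -7; both disjuncts false — violated.
(3) G = 6, F = -10; distinct — OK.
(4) C + F = -8 + (-10) = -18 — OK.
(5) abs(-8 - 4) = 12; 12 ≤ 15 — OK.
(6) F + A = -10 + (-8) = -18 — OK.
(7) B - F = 4 - (-10) = 14 — OK.
(8) abs(6 - 4) = 2 — OK.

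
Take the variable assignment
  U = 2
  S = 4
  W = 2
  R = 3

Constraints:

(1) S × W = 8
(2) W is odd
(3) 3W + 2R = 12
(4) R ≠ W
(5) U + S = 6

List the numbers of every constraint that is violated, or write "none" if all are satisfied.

No — constraint 2 is not satisfied.

(1) S × W = 4 × 2 = 8 — OK.
(2) W = 2 is even — violated.
(3) 3W + 2R = 3(2) + 2(3) = 12 — OK.
(4) R = 3, W = 2; distinct — OK.
(5) U + S = 2 + 4 = 6 — OK.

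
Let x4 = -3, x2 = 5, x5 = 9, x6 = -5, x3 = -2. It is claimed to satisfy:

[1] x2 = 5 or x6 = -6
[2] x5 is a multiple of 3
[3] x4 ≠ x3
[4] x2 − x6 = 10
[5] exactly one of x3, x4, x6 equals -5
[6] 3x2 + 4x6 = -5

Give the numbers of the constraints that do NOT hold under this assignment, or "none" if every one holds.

None — every constraint holds.

[1] x2 = 5 = 5 (first disjunct) — holds.
[2] 9 / 3 = 3, so 3 divides 9 — holds.
[3] x4 = -3, x3 = -2; distinct — holds.
[4] x2 − x6 = 5 − (-5) = 10 — holds.
[5] x3=-2, x4=-3, x6=-5; 1 of them equals -5 — holds.
[6] 3x2 + 4x6 = 3(5) + 4(-5) = -5 — holds.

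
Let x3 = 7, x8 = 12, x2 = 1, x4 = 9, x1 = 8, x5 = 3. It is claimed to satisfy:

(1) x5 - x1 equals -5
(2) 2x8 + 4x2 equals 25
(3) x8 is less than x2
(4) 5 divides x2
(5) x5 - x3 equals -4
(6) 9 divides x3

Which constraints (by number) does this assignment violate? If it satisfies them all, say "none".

(1) x5 - x1 = 3 - 8 = -5  ✔
(2) 2x8 + 4x2 = 2(12) + 4(1) = 28, not 25  ✘
(3) x8 = 12, x2 = 1; 12 ≥ 1 (want <)  ✘
(4) 1 = 5*0 + 1, so 5 does not divide 1  ✘
(5) x5 - x3 = 3 - 7 = -4  ✔
(6) 7 = 9*0 + 7, so 9 does not divide 7  ✘

The assignment fails constraints 2, 3, 4, and 6.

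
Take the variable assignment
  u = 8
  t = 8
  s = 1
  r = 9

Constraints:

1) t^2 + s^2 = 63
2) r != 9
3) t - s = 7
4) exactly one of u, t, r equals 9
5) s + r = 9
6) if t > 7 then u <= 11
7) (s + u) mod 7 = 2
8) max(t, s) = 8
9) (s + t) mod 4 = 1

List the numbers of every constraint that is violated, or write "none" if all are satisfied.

Constraints 1, 2, 5 are violated.

1) t^2 + s^2 = 8^2 + 1^2 = 64 + 1 = 65, not 63  no
2) r = 9, but 9 is required to differ  no
3) t - s = 8 - 1 = 7  yes
4) u=8, t=8, r=9; 1 of them equals 9  yes
5) s + r = 1 + 9 = 10, not 9  no
6) t = 8 > 7, so we need u ≤ 11; u = 8 ≤ 11  yes
7) s + u = 9; 9 mod 7 = 2  yes
8) max(8, 1) = 8  yes
9) s + t = 9; 9 mod 4 = 1  yes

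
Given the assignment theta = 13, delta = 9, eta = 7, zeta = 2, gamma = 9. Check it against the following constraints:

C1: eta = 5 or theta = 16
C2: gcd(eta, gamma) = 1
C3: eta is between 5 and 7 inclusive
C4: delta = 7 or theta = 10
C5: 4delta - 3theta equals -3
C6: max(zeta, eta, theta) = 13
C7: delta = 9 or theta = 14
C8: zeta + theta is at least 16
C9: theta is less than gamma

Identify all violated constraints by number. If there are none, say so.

Constraints 1, 4, 8, 9 are violated.

C1: eta = 7 ≠ 5 and theta = 13 ≠ 16; both disjuncts false  false
C2: gcd(7, 9) = 1  true
C3: eta = 7 lies in [5, 7]  true
C4: delta = 9 ≠ 7 and theta = 13 ≠ 10; both disjuncts false  false
C5: 4delta - 3theta = 4(9) - 3(13) = -3  true
C6: max(2, 7, 13) = 13  true
C7: delta = 9 = 9 (first disjunct)  true
C8: zeta + theta = 2 + 13 = 15; 15 < 16, bound 16 not met  false
C9: theta = 13, gamma = 9; 13 ≥ 9 (want <)  false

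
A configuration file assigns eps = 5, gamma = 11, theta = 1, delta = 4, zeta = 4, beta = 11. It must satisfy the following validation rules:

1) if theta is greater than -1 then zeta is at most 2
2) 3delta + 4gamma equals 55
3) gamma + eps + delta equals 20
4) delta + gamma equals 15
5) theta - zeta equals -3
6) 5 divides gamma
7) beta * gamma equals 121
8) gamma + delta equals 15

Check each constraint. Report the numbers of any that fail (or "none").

Violated: 1, 2, and 6.

1) theta = 1 > -1, so we need zeta ≤ 2; but zeta = 4 > 2  false
2) 3delta + 4gamma = 3(4) + 4(11) = 56, not 55  false
3) gamma + eps + delta = 11 + 5 + 4 = 20  true
4) delta + gamma = 4 + 11 = 15  true
5) theta - zeta = 1 - 4 = -3  true
6) 11 = 5*2 + 1, so 5 does not divide 11  false
7) beta * gamma = 11 * 11 = 121  true
8) gamma + delta = 11 + 4 = 15  true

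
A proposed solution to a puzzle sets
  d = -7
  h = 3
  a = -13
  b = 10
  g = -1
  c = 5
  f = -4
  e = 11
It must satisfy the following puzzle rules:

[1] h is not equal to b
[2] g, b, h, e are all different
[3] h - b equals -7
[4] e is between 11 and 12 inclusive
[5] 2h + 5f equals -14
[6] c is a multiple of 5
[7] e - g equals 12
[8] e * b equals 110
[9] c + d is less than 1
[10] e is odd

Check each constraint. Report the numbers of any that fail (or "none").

[1] h = 3, b = 10; distinct — satisfied.
[2] values -1, 10, 3, 11 are pairwise distinct — satisfied.
[3] h - b = 3 - 10 = -7 — satisfied.
[4] e = 11 lies in [11, 12] — satisfied.
[5] 2h + 5f = 2(3) + 5(-4) = -14 — satisfied.
[6] 5 / 5 = 1, so 5 divides 5 — satisfied.
[7] e - g = 11 - (-1) = 12 — satisfied.
[8] e * b = 11 * 10 = 110 — satisfied.
[9] c + d = 5 + (-7) = -2; -2 < 1 — satisfied.
[10] e = 11 is odd — satisfied.

The assignment satisfies every constraint.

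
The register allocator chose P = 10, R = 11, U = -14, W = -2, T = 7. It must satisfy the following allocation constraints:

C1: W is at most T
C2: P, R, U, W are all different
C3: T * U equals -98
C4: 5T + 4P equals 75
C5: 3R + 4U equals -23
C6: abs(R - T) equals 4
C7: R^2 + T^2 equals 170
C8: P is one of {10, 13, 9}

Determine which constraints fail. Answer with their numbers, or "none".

The assignment satisfies every constraint.

C1: W = -2, T = 7; -2 ≤ 7 — satisfied.
C2: values 10, 11, -14, -2 are pairwise distinct — satisfied.
C3: T * U = 7 * (-14) = -98 — satisfied.
C4: 5T + 4P = 5(7) + 4(10) = 75 — satisfied.
C5: 3R + 4U = 3(11) + 4(-14) = -23 — satisfied.
C6: abs(11 - 7) = 4 — satisfied.
C7: R^2 + T^2 = 11^2 + 7^2 = 121 + 49 = 170 — satisfied.
C8: P = 10 is in {10, 13, 9} — satisfied.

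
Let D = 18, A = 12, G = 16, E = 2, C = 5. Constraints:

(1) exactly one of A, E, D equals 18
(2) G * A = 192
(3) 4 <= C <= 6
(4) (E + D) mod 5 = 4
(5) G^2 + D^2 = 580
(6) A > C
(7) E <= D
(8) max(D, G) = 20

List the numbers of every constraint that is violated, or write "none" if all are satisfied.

(1) A=12, E=2, D=18; 1 of them equals 18 — holds.
(2) G * A = 16 * 12 = 192 — holds.
(3) C = 5 lies in [4, 6] — holds.
(4) E + D = 20; 20 mod 5 = 0, not 4 — does not hold.
(5) G^2 + D^2 = 16^2 + 18^2 = 256 + 324 = 580 — holds.
(6) A = 12, C = 5; 12 > 5 — holds.
(7) E = 2, D = 18; 2 ≤ 18 — holds.
(8) max(18, 16) = 18, not 20 — does not hold.

Constraints 4 and 8 do not hold.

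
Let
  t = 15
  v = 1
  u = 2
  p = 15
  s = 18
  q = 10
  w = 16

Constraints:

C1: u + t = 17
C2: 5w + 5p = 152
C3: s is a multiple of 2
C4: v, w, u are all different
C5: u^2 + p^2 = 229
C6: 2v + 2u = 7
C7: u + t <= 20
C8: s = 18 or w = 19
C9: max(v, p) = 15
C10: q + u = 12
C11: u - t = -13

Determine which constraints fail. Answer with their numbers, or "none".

Constraints 2, 6 are violated.

C1: u + t = 2 + 15 = 17  ✓
C2: 5w + 5p = 5(16) + 5(15) = 155, not 152  ✗
C3: 18 / 2 = 9, so 2 divides 18  ✓
C4: values 1, 16, 2 are pairwise distinct  ✓
C5: u^2 + p^2 = 2^2 + 15^2 = 4 + 225 = 229  ✓
C6: 2v + 2u = 2(1) + 2(2) = 6, not 7  ✗
C7: u + t = 2 + 15 = 17; 17 ≤ 20  ✓
C8: s = 18 = 18 (first disjunct)  ✓
C9: max(1, 15) = 15  ✓
C10: q + u = 10 + 2 = 12  ✓
C11: u - t = 2 - 15 = -13  ✓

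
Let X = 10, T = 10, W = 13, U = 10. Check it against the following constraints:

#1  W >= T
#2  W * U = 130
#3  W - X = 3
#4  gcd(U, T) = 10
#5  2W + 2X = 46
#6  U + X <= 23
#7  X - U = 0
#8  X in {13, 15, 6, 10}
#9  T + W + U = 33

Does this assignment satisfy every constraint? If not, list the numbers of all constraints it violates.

#1 W = 13, T = 10; 13 ≥ 10  ✔
#2 W * U = 13 * 10 = 130  ✔
#3 W - X = 13 - 10 = 3  ✔
#4 gcd(10, 10) = 10  ✔
#5 2W + 2X = 2(13) + 2(10) = 46  ✔
#6 U + X = 10 + 10 = 20; 20 ≤ 23  ✔
#7 X - U = 10 - 10 = 0  ✔
#8 X = 10 is in {13, 15, 6, 10}  ✔
#9 T + W + U = 10 + 13 + 10 = 33  ✔

No violations.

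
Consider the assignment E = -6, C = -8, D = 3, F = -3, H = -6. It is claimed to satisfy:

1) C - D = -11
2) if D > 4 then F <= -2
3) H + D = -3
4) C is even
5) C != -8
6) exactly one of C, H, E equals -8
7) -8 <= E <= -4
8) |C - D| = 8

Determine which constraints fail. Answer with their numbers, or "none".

1) C - D = -8 - 3 = -11 — satisfied.
2) D = 3, not > 4; antecedent false, conditional vacuously true — satisfied.
3) H + D = -6 + 3 = -3 — satisfied.
4) C = -8 is even — satisfied.
5) C = -8, but -8 is required to differ — violated.
6) C=-8, H=-6, E=-6; 1 of them equals -8 — satisfied.
7) E = -6 lies in [-8, -4] — satisfied.
8) |-8 - 3| = 11, not 8 — violated.

Constraints 5, 8 do not hold.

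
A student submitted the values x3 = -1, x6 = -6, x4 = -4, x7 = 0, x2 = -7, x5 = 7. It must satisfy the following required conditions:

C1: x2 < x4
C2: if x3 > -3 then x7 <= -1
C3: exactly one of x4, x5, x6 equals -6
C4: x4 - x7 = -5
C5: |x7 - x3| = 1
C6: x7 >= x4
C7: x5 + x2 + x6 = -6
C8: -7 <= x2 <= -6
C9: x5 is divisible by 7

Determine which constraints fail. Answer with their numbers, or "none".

Constraints 2 and 4 do not hold.

C1: x2 = -7, x4 = -4; -7 < -4  true
C2: x3 = -1 > -3, so we need x7 ≤ -1; but x7 = 0 > -1  false
C3: x4=-4, x5=7, x6=-6; 1 of them equals -6  true
C4: x4 - x7 = -4 - 0 = -4, not -5  false
C5: |0 - (-1)| = 1  true
C6: x7 = 0, x4 = -4; 0 ≥ -4  true
C7: x5 + x2 + x6 = 7 + (-7) + (-6) = -6  true
C8: x2 = -7 lies in [-7, -6]  true
C9: 7 / 7 = 1, so 7 divides 7  true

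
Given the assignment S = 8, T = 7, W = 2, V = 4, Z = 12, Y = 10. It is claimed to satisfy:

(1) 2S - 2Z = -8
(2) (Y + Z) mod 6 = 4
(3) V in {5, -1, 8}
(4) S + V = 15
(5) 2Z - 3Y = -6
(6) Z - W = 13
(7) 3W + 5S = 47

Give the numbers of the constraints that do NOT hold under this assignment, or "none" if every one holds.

No — constraints 3, 4, 6, and 7 are not satisfied.

(1) 2S - 2Z = 2(8) - 2(12) = -8  ✓
(2) Y + Z = 22; 22 mod 6 = 4  ✓
(3) V = 4 is not in {5, -1, 8}  ✗
(4) S + V = 8 + 4 = 12, not 15  ✗
(5) 2Z - 3Y = 2(12) - 3(10) = -6  ✓
(6) Z - W = 12 - 2 = 10, not 13  ✗
(7) 3W + 5S = 3(2) + 5(8) = 46, not 47  ✗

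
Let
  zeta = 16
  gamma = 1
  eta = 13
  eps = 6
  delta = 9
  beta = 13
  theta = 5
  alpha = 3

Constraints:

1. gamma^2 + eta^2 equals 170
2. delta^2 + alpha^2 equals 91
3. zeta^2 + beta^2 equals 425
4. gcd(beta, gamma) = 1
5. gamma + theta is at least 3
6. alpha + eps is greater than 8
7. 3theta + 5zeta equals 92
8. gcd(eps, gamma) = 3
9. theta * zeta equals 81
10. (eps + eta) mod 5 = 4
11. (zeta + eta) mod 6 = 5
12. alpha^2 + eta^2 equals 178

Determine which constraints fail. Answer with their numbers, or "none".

1. gamma^2 + eta^2 = 1^2 + 13^2 = 1 + 169 = 170 — satisfied.
2. delta^2 + alpha^2 = 9^2 + 3^2 = 81 + 9 = 90, not 91 — violated.
3. zeta^2 + beta^2 = 16^2 + 13^2 = 256 + 169 = 425 — satisfied.
4. gcd(13, 1) = 1 — satisfied.
5. gamma + theta = 1 + 5 = 6; 6 ≥ 3 — satisfied.
6. alpha + eps = 3 + 6 = 9; 9 > 8 — satisfied.
7. 3theta + 5zeta = 3(5) + 5(16) = 95, not 92 — violated.
8. gcd(6, 1) = 1, not 3 — violated.
9. theta * zeta = 5 * 16 = 80, not 81 — violated.
10. eps + eta = 19; 19 mod 5 = 4 — satisfied.
11. zeta + eta = 29; 29 mod 6 = 5 — satisfied.
12. alpha^2 + eta^2 = 3^2 + 13^2 = 9 + 169 = 178 — satisfied.

The assignment fails constraints 2, 7, 8, and 9.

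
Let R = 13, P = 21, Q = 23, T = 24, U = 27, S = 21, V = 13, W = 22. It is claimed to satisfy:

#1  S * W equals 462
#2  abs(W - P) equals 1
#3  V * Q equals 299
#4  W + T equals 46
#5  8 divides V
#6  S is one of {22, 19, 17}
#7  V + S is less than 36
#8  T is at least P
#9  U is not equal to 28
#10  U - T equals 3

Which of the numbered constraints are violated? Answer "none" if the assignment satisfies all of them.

#1 S * W = 21 * 22 = 462 — OK.
#2 abs(22 - 21) = 1 — OK.
#3 V * Q = 13 * 23 = 299 — OK.
#4 W + T = 22 + 24 = 46 — OK.
#5 13 = 8*1 + 5, so 8 does not divide 13 — violated.
#6 S = 21 is not in {22, 19, 17} — violated.
#7 V + S = 13 + 21 = 34; 34 < 36 — OK.
#8 T = 24, P = 21; 24 ≥ 21 — OK.
#9 U = 27, and 27 ≠ 28 — OK.
#10 U - T = 27 - 24 = 3 — OK.

The assignment fails constraints 5 and 6.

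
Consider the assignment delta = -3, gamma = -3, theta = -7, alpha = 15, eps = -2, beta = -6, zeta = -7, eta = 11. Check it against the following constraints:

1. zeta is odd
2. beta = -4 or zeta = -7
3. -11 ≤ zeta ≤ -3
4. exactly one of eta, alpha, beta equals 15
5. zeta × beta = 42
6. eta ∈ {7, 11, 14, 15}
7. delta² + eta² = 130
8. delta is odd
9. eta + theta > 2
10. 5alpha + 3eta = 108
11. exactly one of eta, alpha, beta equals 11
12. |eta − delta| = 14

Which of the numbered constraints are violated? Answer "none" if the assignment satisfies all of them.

1. zeta = -7 is odd — OK.
2. beta = -6 ≠ -4, but zeta = -7 = -7 (second disjunct) — OK.
3. zeta = -7 lies in [-11, -3] — OK.
4. eta=11, alpha=15, beta=-6; 1 of them equals 15 — OK.
5. zeta × beta = -7 × (-6) = 42 — OK.
6. eta = 11 is in {7, 11, 14, 15} — OK.
7. delta² + eta² = (-3)² + 11² = 9 + 121 = 130 — OK.
8. delta = -3 is odd — OK.
9. eta + theta = 11 + (-7) = 4; 4 > 2 — OK.
10. 5alpha + 3eta = 5(15) + 3(11) = 108 — OK.
11. eta=11, alpha=15, beta=-6; 1 of them equals 11 — OK.
12. |11 − (-3)| = 14 — OK.

All constraints are satisfied.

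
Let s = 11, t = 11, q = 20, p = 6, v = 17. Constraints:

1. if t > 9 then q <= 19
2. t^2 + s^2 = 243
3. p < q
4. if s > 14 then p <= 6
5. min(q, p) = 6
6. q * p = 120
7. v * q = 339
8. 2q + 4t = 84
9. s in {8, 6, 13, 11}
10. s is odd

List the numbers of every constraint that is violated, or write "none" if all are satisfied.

1. t = 11 > 9, so we need q ≤ 19; but q = 20 > 19 — fails.
2. t^2 + s^2 = 11^2 + 11^2 = 121 + 121 = 242, not 243 — fails.
3. p = 6, q = 20; 6 < 20 — holds.
4. s = 11, not > 14; antecedent false, conditional vacuously true — holds.
5. min(20, 6) = 6 — holds.
6. q * p = 20 * 6 = 120 — holds.
7. v * q = 17 * 20 = 340, not 339 — fails.
8. 2q + 4t = 2(20) + 4(11) = 84 — holds.
9. s = 11 is in {8, 6, 13, 11} — holds.
10. s = 11 is odd — holds.

Violated: 1, 2, 7.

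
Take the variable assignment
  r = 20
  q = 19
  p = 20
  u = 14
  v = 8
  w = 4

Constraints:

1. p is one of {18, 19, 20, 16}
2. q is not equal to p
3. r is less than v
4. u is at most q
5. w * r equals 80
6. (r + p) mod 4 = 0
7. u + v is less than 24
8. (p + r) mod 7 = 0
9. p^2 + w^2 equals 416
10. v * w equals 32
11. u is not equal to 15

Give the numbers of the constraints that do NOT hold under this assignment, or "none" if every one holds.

Constraints 3 and 8 are violated.

1. p = 20 is in {18, 19, 20, 16} — holds.
2. q = 19, p = 20; distinct — holds.
3. r = 20, v = 8; 20 ≥ 8 (want <) — does not hold.
4. u = 14, q = 19; 14 ≤ 19 — holds.
5. w * r = 4 * 20 = 80 — holds.
6. r + p = 40; 40 mod 4 = 0 — holds.
7. u + v = 14 + 8 = 22; 22 < 24 — holds.
8. p + r = 40; 40 mod 7 = 5, not 0 — does not hold.
9. p^2 + w^2 = 20^2 + 4^2 = 400 + 16 = 416 — holds.
10. v * w = 8 * 4 = 32 — holds.
11. u = 14, and 14 ≠ 15 — holds.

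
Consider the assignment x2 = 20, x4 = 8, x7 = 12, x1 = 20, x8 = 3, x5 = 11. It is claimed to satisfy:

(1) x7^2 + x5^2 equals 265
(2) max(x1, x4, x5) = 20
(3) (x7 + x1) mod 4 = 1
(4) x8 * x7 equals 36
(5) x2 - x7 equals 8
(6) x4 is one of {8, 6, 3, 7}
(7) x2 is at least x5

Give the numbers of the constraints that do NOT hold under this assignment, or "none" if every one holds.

The assignment fails constraint 3.

(1) x7^2 + x5^2 = 12^2 + 11^2 = 144 + 121 = 265  OK
(2) max(20, 8, 11) = 20  OK
(3) x7 + x1 = 32; 32 mod 4 = 0, not 1  FAIL
(4) x8 * x7 = 3 * 12 = 36  OK
(5) x2 - x7 = 20 - 12 = 8  OK
(6) x4 = 8 is in {8, 6, 3, 7}  OK
(7) x2 = 20, x5 = 11; 20 ≥ 11  OK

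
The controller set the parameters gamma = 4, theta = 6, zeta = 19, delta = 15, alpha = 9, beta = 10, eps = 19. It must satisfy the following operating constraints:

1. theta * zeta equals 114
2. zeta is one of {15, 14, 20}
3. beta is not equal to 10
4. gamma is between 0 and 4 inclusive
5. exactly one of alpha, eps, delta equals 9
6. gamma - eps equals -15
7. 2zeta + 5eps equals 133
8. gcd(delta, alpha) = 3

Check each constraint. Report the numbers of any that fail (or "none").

Constraints 2, 3 are violated.

1. theta * zeta = 6 * 19 = 114 — holds.
2. zeta = 19 is not in {15, 14, 20} — does not hold.
3. beta = 10, but 10 is required to differ — does not hold.
4. gamma = 4 lies in [0, 4] — holds.
5. alpha=9, eps=19, delta=15; 1 of them equals 9 — holds.
6. gamma - eps = 4 - 19 = -15 — holds.
7. 2zeta + 5eps = 2(19) + 5(19) = 133 — holds.
8. gcd(15, 9) = 3 — holds.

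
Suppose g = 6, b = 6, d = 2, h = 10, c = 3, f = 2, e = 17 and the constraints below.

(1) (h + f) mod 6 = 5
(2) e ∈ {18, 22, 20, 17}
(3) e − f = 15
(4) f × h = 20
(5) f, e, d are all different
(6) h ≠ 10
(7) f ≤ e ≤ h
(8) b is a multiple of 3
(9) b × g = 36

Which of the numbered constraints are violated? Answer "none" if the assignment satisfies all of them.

The assignment fails constraints 1, 5, 6, and 7.

(1) h + f = 12; 12 mod 6 = 0, not 5  FAIL
(2) e = 17 is in {18, 22, 20, 17}  OK
(3) e − f = 17 − 2 = 15  OK
(4) f × h = 2 × 10 = 20  OK
(5) f = d = 2, not all different  FAIL
(6) h = 10, but 10 is required to differ  FAIL
(7) values 2, 17, 10; e = 17 is not ≤ h = 10  FAIL
(8) 6 / 3 = 2, so 3 divides 6  OK
(9) b × g = 6 × 6 = 36  OK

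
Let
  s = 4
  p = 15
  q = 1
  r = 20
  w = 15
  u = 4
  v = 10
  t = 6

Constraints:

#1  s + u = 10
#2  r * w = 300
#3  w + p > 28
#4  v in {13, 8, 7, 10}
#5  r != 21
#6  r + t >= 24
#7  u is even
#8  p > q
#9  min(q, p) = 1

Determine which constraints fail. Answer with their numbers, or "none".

#1 s + u = 4 + 4 = 8, not 10 — fails.
#2 r * w = 20 * 15 = 300 — holds.
#3 w + p = 15 + 15 = 30; 30 > 28 — holds.
#4 v = 10 is in {13, 8, 7, 10} — holds.
#5 r = 20, and 20 ≠ 21 — holds.
#6 r + t = 20 + 6 = 26; 26 ≥ 24 — holds.
#7 u = 4 is even — holds.
#8 p = 15, q = 1; 15 > 1 — holds.
#9 min(1, 15) = 1 — holds.

Constraint 1 does not hold.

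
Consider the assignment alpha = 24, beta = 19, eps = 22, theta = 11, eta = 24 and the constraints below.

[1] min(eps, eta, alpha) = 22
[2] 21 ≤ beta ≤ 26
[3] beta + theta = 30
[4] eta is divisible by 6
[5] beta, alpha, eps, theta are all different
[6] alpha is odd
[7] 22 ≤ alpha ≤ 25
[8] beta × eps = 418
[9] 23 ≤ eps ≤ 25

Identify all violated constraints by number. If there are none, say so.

No — constraints 2, 6, and 9 are not satisfied.

[1] min(22, 24, 24) = 22  true
[2] beta = 19 is outside [21, 26]  false
[3] beta + theta = 19 + 11 = 30  true
[4] 24 / 6 = 4, so 6 divides 24  true
[5] values 19, 24, 22, 11 are pairwise distinct  true
[6] alpha = 24 is even  false
[7] alpha = 24 lies in [22, 25]  true
[8] beta × eps = 19 × 22 = 418  true
[9] eps = 22 is outside [23, 25]  false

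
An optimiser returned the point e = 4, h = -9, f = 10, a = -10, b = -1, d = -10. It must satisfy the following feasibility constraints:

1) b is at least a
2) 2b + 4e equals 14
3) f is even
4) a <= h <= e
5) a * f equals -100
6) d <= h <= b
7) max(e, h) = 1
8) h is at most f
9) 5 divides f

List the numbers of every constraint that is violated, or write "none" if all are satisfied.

1) b = -1, a = -10; -1 ≥ -10 — holds.
2) 2b + 4e = 2(-1) + 4(4) = 14 — holds.
3) f = 10 is even — holds.
4) values -10 <= -9 <= 4 — holds.
5) a * f = -10 * 10 = -100 — holds.
6) values -10 <= -9 <= -1 — holds.
7) max(4, -9) = 4, not 1 — fails.
8) h = -9, f = 10; -9 ≤ 10 — holds.
9) 10 / 5 = 2, so 5 divides 10 — holds.

The assignment fails constraint 7.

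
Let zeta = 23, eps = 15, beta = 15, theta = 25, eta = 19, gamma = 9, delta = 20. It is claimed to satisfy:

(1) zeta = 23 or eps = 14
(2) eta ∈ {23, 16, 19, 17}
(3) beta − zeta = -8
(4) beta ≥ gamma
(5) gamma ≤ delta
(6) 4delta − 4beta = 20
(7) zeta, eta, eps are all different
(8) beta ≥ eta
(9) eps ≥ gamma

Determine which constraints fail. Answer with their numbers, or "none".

The assignment fails constraint 8.

(1) zeta = 23 = 23 (first disjunct)  yes
(2) eta = 19 is in {23, 16, 19, 17}  yes
(3) beta − zeta = 15 − 23 = -8  yes
(4) beta = 15, gamma = 9; 15 ≥ 9  yes
(5) gamma = 9, delta = 20; 9 ≤ 20  yes
(6) 4delta − 4beta = 4(20) − 4(15) = 20  yes
(7) values 23, 19, 15 are pairwise distinct  yes
(8) beta = 15, eta = 19; 15 < 19 (want ≥)  no
(9) eps = 15, gamma = 9; 15 ≥ 9  yes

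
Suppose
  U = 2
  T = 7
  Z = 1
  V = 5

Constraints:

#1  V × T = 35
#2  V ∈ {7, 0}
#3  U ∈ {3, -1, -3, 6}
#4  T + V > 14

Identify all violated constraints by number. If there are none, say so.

#1 V × T = 5 × 7 = 35 — satisfied.
#2 V = 5 is not in {7, 0} — violated.
#3 U = 2 is not in {3, -1, -3, 6} — violated.
#4 T + V = 7 + 5 = 12; 12 ≤ 14, bound 14 not met — violated.

No — constraints 2, 3, and 4 are not satisfied.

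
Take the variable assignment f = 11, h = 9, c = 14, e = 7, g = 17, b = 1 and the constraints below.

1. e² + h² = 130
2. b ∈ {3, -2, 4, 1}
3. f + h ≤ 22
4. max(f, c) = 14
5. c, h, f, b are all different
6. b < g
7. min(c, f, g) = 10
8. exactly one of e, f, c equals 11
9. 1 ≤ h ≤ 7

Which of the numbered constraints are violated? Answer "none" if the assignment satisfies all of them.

Violated: 7, 9.

1. e² + h² = 7² + 9² = 49 + 81 = 130  holds
2. b = 1 is in {3, -2, 4, 1}  holds
3. f + h = 11 + 9 = 20; 20 ≤ 22  holds
4. max(11, 14) = 14  holds
5. values 14, 9, 11, 1 are pairwise distinct  holds
6. b = 1, g = 17; 1 < 17  holds
7. min(14, 11, 17) = 11, not 10  fails
8. e=7, f=11, c=14; 1 of them equals 11  holds
9. h = 9 is outside [1, 7]  fails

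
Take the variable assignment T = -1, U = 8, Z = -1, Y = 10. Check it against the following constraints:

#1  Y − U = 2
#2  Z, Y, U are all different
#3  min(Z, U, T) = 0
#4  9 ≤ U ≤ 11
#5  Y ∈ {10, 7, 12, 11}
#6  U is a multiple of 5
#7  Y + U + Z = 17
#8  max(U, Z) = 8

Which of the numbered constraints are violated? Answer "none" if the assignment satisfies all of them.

#1 Y − U = 10 − 8 = 2  yes
#2 values -1, 10, 8 are pairwise distinct  yes
#3 min(-1, 8, -1) = -1, not 0  no
#4 U = 8 is outside [9, 11]  no
#5 Y = 10 is in {10, 7, 12, 11}  yes
#6 8 = 5×1 + 3, so 5 does not divide 8  no
#7 Y + U + Z = 10 + 8 + (-1) = 17  yes
#8 max(8, -1) = 8  yes

Violated: 3, 4, and 6.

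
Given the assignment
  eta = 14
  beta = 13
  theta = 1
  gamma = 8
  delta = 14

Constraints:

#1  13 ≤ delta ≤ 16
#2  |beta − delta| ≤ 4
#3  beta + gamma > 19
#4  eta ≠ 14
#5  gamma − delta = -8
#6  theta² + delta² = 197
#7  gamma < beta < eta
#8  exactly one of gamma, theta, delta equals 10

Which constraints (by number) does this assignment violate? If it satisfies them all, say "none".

#1 delta = 14 lies in [13, 16] — holds.
#2 |13 − 14| = 1; 1 ≤ 4 — holds.
#3 beta + gamma = 13 + 8 = 21; 21 > 19 — holds.
#4 eta = 14, but 14 is required to differ — fails.
#5 gamma − delta = 8 − 14 = -6, not -8 — fails.
#6 theta² + delta² = 1² + 14² = 1 + 196 = 197 — holds.
#7 values 8 < 13 < 14 — holds.
#8 gamma=8, theta=1, delta=14; 0 of them equal 10, not exactly one — fails.

Constraints 4, 5, and 8 are violated.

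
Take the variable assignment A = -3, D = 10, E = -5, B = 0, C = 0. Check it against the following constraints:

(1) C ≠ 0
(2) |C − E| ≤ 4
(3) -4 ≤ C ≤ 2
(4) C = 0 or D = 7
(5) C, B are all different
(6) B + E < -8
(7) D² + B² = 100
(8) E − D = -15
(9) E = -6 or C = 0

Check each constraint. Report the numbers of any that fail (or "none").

No — constraints 1, 2, 5, and 6 are not satisfied.

(1) C = 0, but 0 is required to differ  fails
(2) |0 − (-5)| = 5; 5 > 4, exceeds bound 4  fails
(3) C = 0 lies in [-4, 2]  holds
(4) C = 0 = 0 (first disjunct)  holds
(5) C = B = 0, not all different  fails
(6) B + E = 0 + (-5) = -5; -5 ≥ -8, bound -8 not met  fails
(7) D² + B² = 10² + 0² = 100 + 0 = 100  holds
(8) E − D = -5 − 10 = -15  holds
(9) E = -5 ≠ -6, but C = 0 = 0 (second disjunct)  holds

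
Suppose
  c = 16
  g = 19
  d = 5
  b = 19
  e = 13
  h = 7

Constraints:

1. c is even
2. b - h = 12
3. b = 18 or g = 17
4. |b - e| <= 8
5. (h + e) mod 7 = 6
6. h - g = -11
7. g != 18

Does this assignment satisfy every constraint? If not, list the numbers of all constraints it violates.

1. c = 16 is even  true
2. b - h = 19 - 7 = 12  true
3. b = 19 ≠ 18 and g = 19 ≠ 17; both disjuncts false  false
4. |19 - 13| = 6; 6 ≤ 8  true
5. h + e = 20; 20 mod 7 = 6  true
6. h - g = 7 - 19 = -12, not -11  false
7. g = 19, and 19 ≠ 18  true

Constraints 3, 6 do not hold.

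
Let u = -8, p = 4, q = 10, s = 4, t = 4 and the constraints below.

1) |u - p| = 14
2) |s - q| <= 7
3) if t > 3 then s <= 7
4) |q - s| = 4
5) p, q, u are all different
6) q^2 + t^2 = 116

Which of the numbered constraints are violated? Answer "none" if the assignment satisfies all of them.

1) |-8 - 4| = 12, not 14  fails
2) |4 - 10| = 6; 6 ≤ 7  holds
3) t = 4 > 3, so we need s ≤ 7; s = 4 ≤ 7  holds
4) |10 - 4| = 6, not 4  fails
5) values 4, 10, -8 are pairwise distinct  holds
6) q^2 + t^2 = 10^2 + 4^2 = 100 + 16 = 116  holds

Violated: 1 and 4.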